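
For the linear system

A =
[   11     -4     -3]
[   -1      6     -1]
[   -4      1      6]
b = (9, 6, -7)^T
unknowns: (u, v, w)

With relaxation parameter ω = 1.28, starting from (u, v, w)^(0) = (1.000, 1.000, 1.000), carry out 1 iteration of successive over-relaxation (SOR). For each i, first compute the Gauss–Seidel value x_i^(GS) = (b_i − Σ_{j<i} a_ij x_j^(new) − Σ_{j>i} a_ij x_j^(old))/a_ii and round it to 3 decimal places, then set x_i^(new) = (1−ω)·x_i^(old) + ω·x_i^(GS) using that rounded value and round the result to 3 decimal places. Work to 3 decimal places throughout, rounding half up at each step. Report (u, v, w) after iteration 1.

Iteration 1:
  u: GS value = (9 - (-4)·1.000 - (-3)·1.000) / (11) = 1.455;  u ← (1−ω)·1.000 + ω·1.455 = 1.582
  v: GS value = (6 - (-1)·1.582 - (-1)·1.000) / (6) = 1.430;  v ← (1−ω)·1.000 + ω·1.430 = 1.550
  w: GS value = (-7 - (-4)·1.582 - (1)·1.550) / (6) = -0.370;  w ← (1−ω)·1.000 + ω·-0.370 = -0.754

(1.582, 1.550, -0.754)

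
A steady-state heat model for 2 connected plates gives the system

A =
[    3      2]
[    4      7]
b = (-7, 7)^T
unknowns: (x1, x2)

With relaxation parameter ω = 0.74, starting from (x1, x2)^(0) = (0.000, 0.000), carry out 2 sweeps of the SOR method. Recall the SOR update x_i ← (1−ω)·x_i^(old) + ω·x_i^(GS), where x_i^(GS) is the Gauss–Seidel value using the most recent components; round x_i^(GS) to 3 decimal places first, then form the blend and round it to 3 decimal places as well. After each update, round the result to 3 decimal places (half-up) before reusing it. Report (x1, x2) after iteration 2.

(-2.900, 2.348)

Iteration 1:
  x1: GS value = (-7 - (2)·0.000) / (3) = -2.333;  x1 ← (1−ω)·0.000 + ω·-2.333 = -1.726
  x2: GS value = (7 - (4)·-1.726) / (7) = 1.986;  x2 ← (1−ω)·0.000 + ω·1.986 = 1.470
Iteration 2:
  x1: GS value = (-7 - (2)·1.470) / (3) = -3.313;  x1 ← (1−ω)·-1.726 + ω·-3.313 = -2.900
  x2: GS value = (7 - (4)·-2.900) / (7) = 2.657;  x2 ← (1−ω)·1.470 + ω·2.657 = 2.348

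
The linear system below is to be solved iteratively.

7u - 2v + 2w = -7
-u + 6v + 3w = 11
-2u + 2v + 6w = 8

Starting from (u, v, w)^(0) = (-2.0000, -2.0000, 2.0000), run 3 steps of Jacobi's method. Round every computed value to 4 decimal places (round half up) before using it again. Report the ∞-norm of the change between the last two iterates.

Iteration 1:
  u = (-7 - (-2)·-2.0000 - (2)·2.0000) / (7) = -2.1429
  v = (11 - (-1)·-2.0000 - (3)·2.0000) / (6) = 0.5000
  w = (8 - (-2)·-2.0000 - (2)·-2.0000) / (6) = 1.3333
Iteration 2:
  u = (-7 - (-2)·0.5000 - (2)·1.3333) / (7) = -1.2381
  v = (11 - (-1)·-2.1429 - (3)·1.3333) / (6) = 0.8095
  w = (8 - (-2)·-2.1429 - (2)·0.5000) / (6) = 0.4524
Iteration 3:
  u = (-7 - (-2)·0.8095 - (2)·0.4524) / (7) = -0.8980
  v = (11 - (-1)·-1.2381 - (3)·0.4524) / (6) = 1.4008
  w = (8 - (-2)·-1.2381 - (2)·0.8095) / (6) = 0.6508
Change: (0.3401, 0.5913, 0.1984) → max |·| = 0.5913

0.5913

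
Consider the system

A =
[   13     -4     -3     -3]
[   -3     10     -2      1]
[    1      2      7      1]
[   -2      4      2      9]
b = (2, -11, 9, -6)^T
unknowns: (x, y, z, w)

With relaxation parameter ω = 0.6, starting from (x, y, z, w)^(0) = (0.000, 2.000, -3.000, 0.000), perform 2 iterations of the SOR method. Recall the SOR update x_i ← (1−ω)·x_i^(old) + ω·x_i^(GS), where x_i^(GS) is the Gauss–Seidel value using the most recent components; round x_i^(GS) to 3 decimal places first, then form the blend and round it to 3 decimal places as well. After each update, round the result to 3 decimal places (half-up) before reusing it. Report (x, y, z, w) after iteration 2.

Iteration 1:
  x: GS value = (2 - (-4)·2.000 - (-3)·-3.000 - (-3)·0.000) / (13) = 0.077;  x ← (1−ω)·0.000 + ω·0.077 = 0.046
  y: GS value = (-11 - (-3)·0.046 - (-2)·-3.000 - (1)·0.000) / (10) = -1.686;  y ← (1−ω)·2.000 + ω·-1.686 = -0.212
  z: GS value = (9 - (1)·0.046 - (2)·-0.212 - (1)·0.000) / (7) = 1.340;  z ← (1−ω)·-3.000 + ω·1.340 = -0.396
  w: GS value = (-6 - (-2)·0.046 - (4)·-0.212 - (2)·-0.396) / (9) = -0.474;  w ← (1−ω)·0.000 + ω·-0.474 = -0.284
Iteration 2:
  x: GS value = (2 - (-4)·-0.212 - (-3)·-0.396 - (-3)·-0.284) / (13) = -0.068;  x ← (1−ω)·0.046 + ω·-0.068 = -0.022
  y: GS value = (-11 - (-3)·-0.022 - (-2)·-0.396 - (1)·-0.284) / (10) = -1.157;  y ← (1−ω)·-0.212 + ω·-1.157 = -0.779
  z: GS value = (9 - (1)·-0.022 - (2)·-0.779 - (1)·-0.284) / (7) = 1.552;  z ← (1−ω)·-0.396 + ω·1.552 = 0.773
  w: GS value = (-6 - (-2)·-0.022 - (4)·-0.779 - (2)·0.773) / (9) = -0.497;  w ← (1−ω)·-0.284 + ω·-0.497 = -0.412

(-0.022, -0.779, 0.773, -0.412)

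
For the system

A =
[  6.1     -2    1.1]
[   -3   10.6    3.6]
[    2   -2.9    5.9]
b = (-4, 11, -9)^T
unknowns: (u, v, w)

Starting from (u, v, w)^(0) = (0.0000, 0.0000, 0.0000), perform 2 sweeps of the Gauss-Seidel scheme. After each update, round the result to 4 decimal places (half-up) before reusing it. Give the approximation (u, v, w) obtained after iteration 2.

(-0.2169, 1.2767, -0.8244)

Iteration 1:
  u = (-4 - (-2)·0.0000 - (1.1)·0.0000) / (6.1) = -0.6557
  v = (11 - (-3)·-0.6557 - (3.6)·0.0000) / (10.6) = 0.8522
  w = (-9 - (2)·-0.6557 - (-2.9)·0.8522) / (5.9) = -0.8843
Iteration 2:
  u = (-4 - (-2)·0.8522 - (1.1)·-0.8843) / (6.1) = -0.2169
  v = (11 - (-3)·-0.2169 - (3.6)·-0.8843) / (10.6) = 1.2767
  w = (-9 - (2)·-0.2169 - (-2.9)·1.2767) / (5.9) = -0.8244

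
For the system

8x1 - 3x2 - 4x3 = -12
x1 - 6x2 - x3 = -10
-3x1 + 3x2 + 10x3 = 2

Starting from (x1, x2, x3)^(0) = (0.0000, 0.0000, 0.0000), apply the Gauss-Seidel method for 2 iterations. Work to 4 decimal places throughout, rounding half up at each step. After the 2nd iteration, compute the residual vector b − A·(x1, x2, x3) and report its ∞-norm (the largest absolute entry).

Iteration 1:
  x1 = (-12 - (-3)·0.0000 - (-4)·0.0000) / (8) = -1.5000
  x2 = (-10 - (1)·-1.5000 - (-1)·0.0000) / (-6) = 1.4167
  x3 = (2 - (-3)·-1.5000 - (3)·1.4167) / (10) = -0.6750
Iteration 2:
  x1 = (-12 - (-3)·1.4167 - (-4)·-0.6750) / (8) = -1.3062
  x2 = (-10 - (1)·-1.3062 - (-1)·-0.6750) / (-6) = 1.5615
  x3 = (2 - (-3)·-1.3062 - (3)·1.5615) / (10) = -0.6603
Residual b − A·x = (0.4929, 0.0149, -0.0001); ∞-norm = 0.4929

0.4929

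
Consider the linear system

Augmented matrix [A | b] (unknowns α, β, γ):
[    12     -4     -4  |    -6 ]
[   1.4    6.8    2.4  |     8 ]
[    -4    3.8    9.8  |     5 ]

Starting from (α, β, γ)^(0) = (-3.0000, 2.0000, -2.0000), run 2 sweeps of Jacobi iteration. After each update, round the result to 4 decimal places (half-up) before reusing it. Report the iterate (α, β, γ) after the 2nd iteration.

(-0.1633, 1.8052, -0.6633)

Iteration 1:
  α = (-6 - (-4)·2.0000 - (-4)·-2.0000) / (12) = -0.5000
  β = (8 - (1.4)·-3.0000 - (2.4)·-2.0000) / (6.8) = 2.5000
  γ = (5 - (-4)·-3.0000 - (3.8)·2.0000) / (9.8) = -1.4898
Iteration 2:
  α = (-6 - (-4)·2.5000 - (-4)·-1.4898) / (12) = -0.1633
  β = (8 - (1.4)·-0.5000 - (2.4)·-1.4898) / (6.8) = 1.8052
  γ = (5 - (-4)·-0.5000 - (3.8)·2.5000) / (9.8) = -0.6633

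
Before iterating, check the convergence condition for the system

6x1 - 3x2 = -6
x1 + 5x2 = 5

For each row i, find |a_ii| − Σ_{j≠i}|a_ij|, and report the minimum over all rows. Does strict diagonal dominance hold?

row 1: |6| − (3) = 3
row 2: |5| − (1) = 4
minimum over rows = 3 → strictly diagonally dominant (convergence guaranteed)

3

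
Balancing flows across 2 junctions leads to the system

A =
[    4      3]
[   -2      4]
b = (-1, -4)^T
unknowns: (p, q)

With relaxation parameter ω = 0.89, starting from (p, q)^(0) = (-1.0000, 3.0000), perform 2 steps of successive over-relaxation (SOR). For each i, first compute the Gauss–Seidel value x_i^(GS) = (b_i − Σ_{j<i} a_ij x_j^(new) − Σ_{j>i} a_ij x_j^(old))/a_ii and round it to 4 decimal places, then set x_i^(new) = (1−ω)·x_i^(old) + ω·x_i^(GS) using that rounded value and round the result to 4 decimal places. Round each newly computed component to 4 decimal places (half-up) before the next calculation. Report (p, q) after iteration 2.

(0.5880, -0.8042)

Iteration 1:
  p: GS value = (-1 - (3)·3.0000) / (4) = -2.5000;  p ← (1−ω)·-1.0000 + ω·-2.5000 = -2.3350
  q: GS value = (-4 - (-2)·-2.3350) / (4) = -2.1675;  q ← (1−ω)·3.0000 + ω·-2.1675 = -1.5991
Iteration 2:
  p: GS value = (-1 - (3)·-1.5991) / (4) = 0.9493;  p ← (1−ω)·-2.3350 + ω·0.9493 = 0.5880
  q: GS value = (-4 - (-2)·0.5880) / (4) = -0.7060;  q ← (1−ω)·-1.5991 + ω·-0.7060 = -0.8042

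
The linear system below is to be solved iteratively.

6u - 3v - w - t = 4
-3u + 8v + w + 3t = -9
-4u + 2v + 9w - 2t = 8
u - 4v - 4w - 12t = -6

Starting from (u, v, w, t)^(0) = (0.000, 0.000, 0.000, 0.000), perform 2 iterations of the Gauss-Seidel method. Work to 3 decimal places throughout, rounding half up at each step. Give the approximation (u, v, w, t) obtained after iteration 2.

(0.524, -1.246, 1.485, 0.464)

Iteration 1:
  u = (4 - (-3)·0.000 - (-1)·0.000 - (-1)·0.000) / (6) = 0.667
  v = (-9 - (-3)·0.667 - (1)·0.000 - (3)·0.000) / (8) = -0.875
  w = (8 - (-4)·0.667 - (2)·-0.875 - (-2)·0.000) / (9) = 1.380
  t = (-6 - (1)·0.667 - (-4)·-0.875 - (-4)·1.380) / (-12) = 0.387
Iteration 2:
  u = (4 - (-3)·-0.875 - (-1)·1.380 - (-1)·0.387) / (6) = 0.524
  v = (-9 - (-3)·0.524 - (1)·1.380 - (3)·0.387) / (8) = -1.246
  w = (8 - (-4)·0.524 - (2)·-1.246 - (-2)·0.387) / (9) = 1.485
  t = (-6 - (1)·0.524 - (-4)·-1.246 - (-4)·1.485) / (-12) = 0.464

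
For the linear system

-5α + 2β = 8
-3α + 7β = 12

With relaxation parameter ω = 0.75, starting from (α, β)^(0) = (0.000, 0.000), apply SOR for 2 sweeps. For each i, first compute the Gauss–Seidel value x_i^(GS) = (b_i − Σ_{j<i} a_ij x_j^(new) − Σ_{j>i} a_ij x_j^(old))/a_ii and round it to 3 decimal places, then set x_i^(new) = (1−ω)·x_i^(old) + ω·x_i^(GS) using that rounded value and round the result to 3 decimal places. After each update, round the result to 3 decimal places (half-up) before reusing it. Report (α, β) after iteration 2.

Iteration 1:
  α: GS value = (8 - (2)·0.000) / (-5) = -1.600;  α ← (1−ω)·0.000 + ω·-1.600 = -1.200
  β: GS value = (12 - (-3)·-1.200) / (7) = 1.200;  β ← (1−ω)·0.000 + ω·1.200 = 0.900
Iteration 2:
  α: GS value = (8 - (2)·0.900) / (-5) = -1.240;  α ← (1−ω)·-1.200 + ω·-1.240 = -1.230
  β: GS value = (12 - (-3)·-1.230) / (7) = 1.187;  β ← (1−ω)·0.900 + ω·1.187 = 1.115

(-1.230, 1.115)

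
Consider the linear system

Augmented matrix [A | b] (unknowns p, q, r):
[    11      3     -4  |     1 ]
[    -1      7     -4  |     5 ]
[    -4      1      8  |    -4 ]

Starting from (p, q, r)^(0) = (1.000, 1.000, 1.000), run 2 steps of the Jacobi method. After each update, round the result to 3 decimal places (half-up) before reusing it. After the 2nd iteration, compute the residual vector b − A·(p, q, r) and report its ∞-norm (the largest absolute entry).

2.379

Iteration 1:
  p = (1 - (3)·1.000 - (-4)·1.000) / (11) = 0.182
  q = (5 - (-1)·1.000 - (-4)·1.000) / (7) = 1.429
  r = (-4 - (-4)·1.000 - (1)·1.000) / (8) = -0.125
Iteration 2:
  p = (1 - (3)·1.429 - (-4)·-0.125) / (11) = -0.344
  q = (5 - (-1)·0.182 - (-4)·-0.125) / (7) = 0.669
  r = (-4 - (-4)·0.182 - (1)·1.429) / (8) = -0.588
Residual b − A·x = (0.425, -2.379, -1.341); ∞-norm = 2.379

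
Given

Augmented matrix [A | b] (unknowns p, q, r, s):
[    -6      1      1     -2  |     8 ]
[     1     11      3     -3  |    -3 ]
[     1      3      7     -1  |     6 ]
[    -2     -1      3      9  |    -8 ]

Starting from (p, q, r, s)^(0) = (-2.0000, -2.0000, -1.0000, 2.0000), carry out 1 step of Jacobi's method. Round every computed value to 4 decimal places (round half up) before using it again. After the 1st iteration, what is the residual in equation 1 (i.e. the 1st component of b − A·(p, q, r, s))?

-12.4574

Iteration 1:
  p = (8 - (1)·-2.0000 - (1)·-1.0000 - (-2)·2.0000) / (-6) = -2.5000
  q = (-3 - (1)·-2.0000 - (3)·-1.0000 - (-3)·2.0000) / (11) = 0.7273
  r = (6 - (1)·-2.0000 - (3)·-2.0000 - (-1)·2.0000) / (7) = 2.2857
  s = (-8 - (-2)·-2.0000 - (-1)·-2.0000 - (3)·-1.0000) / (9) = -1.2222
Residual b − A·x = (-12.4574, -19.0240, -10.9040, -8.1300)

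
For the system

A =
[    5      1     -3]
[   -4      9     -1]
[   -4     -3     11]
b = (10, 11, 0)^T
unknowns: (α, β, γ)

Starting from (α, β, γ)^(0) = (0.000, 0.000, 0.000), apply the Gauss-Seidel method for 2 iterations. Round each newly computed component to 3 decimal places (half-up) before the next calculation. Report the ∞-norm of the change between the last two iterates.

0.360

Iteration 1:
  α = (10 - (1)·0.000 - (-3)·0.000) / (5) = 2.000
  β = (11 - (-4)·2.000 - (-1)·0.000) / (9) = 2.111
  γ = (0 - (-4)·2.000 - (-3)·2.111) / (11) = 1.303
Iteration 2:
  α = (10 - (1)·2.111 - (-3)·1.303) / (5) = 2.360
  β = (11 - (-4)·2.360 - (-1)·1.303) / (9) = 2.416
  γ = (0 - (-4)·2.360 - (-3)·2.416) / (11) = 1.517
Change: (0.360, 0.305, 0.214) → max |·| = 0.360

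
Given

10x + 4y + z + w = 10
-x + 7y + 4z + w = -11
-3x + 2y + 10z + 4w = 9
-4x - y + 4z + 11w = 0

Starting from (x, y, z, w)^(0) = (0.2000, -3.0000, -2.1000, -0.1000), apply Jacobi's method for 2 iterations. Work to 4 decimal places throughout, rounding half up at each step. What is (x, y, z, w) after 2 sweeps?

(0.9151, -2.2205, 1.4663, 0.2683)

Iteration 1:
  x = (10 - (4)·-3.0000 - (1)·-2.1000 - (1)·-0.1000) / (10) = 2.4200
  y = (-11 - (-1)·0.2000 - (4)·-2.1000 - (1)·-0.1000) / (7) = -0.3286
  z = (9 - (-3)·0.2000 - (2)·-3.0000 - (4)·-0.1000) / (10) = 1.6000
  w = (0 - (-4)·0.2000 - (-1)·-3.0000 - (4)·-2.1000) / (11) = 0.5636
Iteration 2:
  x = (10 - (4)·-0.3286 - (1)·1.6000 - (1)·0.5636) / (10) = 0.9151
  y = (-11 - (-1)·2.4200 - (4)·1.6000 - (1)·0.5636) / (7) = -2.2205
  z = (9 - (-3)·2.4200 - (2)·-0.3286 - (4)·0.5636) / (10) = 1.4663
  w = (0 - (-4)·2.4200 - (-1)·-0.3286 - (4)·1.6000) / (11) = 0.2683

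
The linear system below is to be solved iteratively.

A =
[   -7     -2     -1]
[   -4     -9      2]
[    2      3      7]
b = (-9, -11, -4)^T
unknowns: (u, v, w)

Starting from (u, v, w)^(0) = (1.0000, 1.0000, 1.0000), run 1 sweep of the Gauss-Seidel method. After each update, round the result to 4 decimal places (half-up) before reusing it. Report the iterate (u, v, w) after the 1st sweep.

Iteration 1:
  u = (-9 - (-2)·1.0000 - (-1)·1.0000) / (-7) = 0.8571
  v = (-11 - (-4)·0.8571 - (2)·1.0000) / (-9) = 1.0635
  w = (-4 - (2)·0.8571 - (3)·1.0635) / (7) = -1.2721

(0.8571, 1.0635, -1.2721)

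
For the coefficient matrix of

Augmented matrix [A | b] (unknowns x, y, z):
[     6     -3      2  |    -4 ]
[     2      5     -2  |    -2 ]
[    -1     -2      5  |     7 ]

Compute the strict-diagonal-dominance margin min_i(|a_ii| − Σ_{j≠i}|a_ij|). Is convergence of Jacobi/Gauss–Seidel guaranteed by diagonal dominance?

row 1: |6| − (3+2) = 1
row 2: |5| − (2+2) = 1
row 3: |5| − (1+2) = 2
minimum over rows = 1 → strictly diagonally dominant (convergence guaranteed)

1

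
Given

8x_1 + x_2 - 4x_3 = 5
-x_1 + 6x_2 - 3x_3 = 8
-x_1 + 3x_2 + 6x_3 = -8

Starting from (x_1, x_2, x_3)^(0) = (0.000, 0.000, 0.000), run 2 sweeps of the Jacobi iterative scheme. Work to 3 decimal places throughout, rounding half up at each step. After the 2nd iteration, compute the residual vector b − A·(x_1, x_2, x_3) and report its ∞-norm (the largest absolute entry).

Iteration 1:
  x_1 = (5 - (1)·0.000 - (-4)·0.000) / (8) = 0.625
  x_2 = (8 - (-1)·0.000 - (-3)·0.000) / (6) = 1.333
  x_3 = (-8 - (-1)·0.000 - (3)·0.000) / (6) = -1.333
Iteration 2:
  x_1 = (5 - (1)·1.333 - (-4)·-1.333) / (8) = -0.208
  x_2 = (8 - (-1)·0.625 - (-3)·-1.333) / (6) = 0.771
  x_3 = (-8 - (-1)·0.625 - (3)·1.333) / (6) = -1.896
Residual b − A·x = (-1.691, -2.522, 0.855); ∞-norm = 2.522

2.522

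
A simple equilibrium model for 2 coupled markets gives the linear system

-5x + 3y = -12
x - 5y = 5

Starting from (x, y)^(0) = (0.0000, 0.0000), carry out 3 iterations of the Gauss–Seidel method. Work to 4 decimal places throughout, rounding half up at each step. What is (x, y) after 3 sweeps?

Iteration 1:
  x = (-12 - (3)·0.0000) / (-5) = 2.4000
  y = (5 - (1)·2.4000) / (-5) = -0.5200
Iteration 2:
  x = (-12 - (3)·-0.5200) / (-5) = 2.0880
  y = (5 - (1)·2.0880) / (-5) = -0.5824
Iteration 3:
  x = (-12 - (3)·-0.5824) / (-5) = 2.0506
  y = (5 - (1)·2.0506) / (-5) = -0.5899

(2.0506, -0.5899)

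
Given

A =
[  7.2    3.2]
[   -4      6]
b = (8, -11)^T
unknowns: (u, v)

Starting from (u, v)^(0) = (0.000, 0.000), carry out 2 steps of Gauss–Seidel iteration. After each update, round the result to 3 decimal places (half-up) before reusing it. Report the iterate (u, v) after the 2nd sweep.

Iteration 1:
  u = (8 - (3.2)·0.000) / (7.2) = 1.111
  v = (-11 - (-4)·1.111) / (6) = -1.093
Iteration 2:
  u = (8 - (3.2)·-1.093) / (7.2) = 1.597
  v = (-11 - (-4)·1.597) / (6) = -0.769

(1.597, -0.769)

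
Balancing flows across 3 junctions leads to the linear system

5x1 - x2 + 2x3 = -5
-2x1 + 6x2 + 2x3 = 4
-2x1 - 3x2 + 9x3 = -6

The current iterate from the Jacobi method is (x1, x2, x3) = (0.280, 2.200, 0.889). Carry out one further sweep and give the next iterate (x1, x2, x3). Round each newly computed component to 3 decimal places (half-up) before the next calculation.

One sweep:
  x1 = (-5 - (-1)·2.200 - (2)·0.889) / (5) = -0.916
  x2 = (4 - (-2)·0.280 - (2)·0.889) / (6) = 0.464
  x3 = (-6 - (-2)·0.280 - (-3)·2.200) / (9) = 0.129

(-0.916, 0.464, 0.129)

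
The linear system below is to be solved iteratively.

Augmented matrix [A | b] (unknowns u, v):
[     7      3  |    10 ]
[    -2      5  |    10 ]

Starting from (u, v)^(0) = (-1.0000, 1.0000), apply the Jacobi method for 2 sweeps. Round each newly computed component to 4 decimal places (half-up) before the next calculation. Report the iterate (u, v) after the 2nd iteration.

(0.7429, 2.4000)

Iteration 1:
  u = (10 - (3)·1.0000) / (7) = 1.0000
  v = (10 - (-2)·-1.0000) / (5) = 1.6000
Iteration 2:
  u = (10 - (3)·1.6000) / (7) = 0.7429
  v = (10 - (-2)·1.0000) / (5) = 2.4000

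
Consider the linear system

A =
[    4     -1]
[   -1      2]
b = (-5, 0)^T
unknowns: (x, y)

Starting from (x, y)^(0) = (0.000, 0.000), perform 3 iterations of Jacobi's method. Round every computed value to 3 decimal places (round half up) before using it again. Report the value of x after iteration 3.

Iteration 1:
  x = (-5 - (-1)·0.000) / (4) = -1.250
  y = (0 - (-1)·0.000) / (2) = 0.000
Iteration 2:
  x = (-5 - (-1)·0.000) / (4) = -1.250
  y = (0 - (-1)·-1.250) / (2) = -0.625
Iteration 3:
  x = (-5 - (-1)·-0.625) / (4) = -1.406
  y = (0 - (-1)·-1.250) / (2) = -0.625

-1.406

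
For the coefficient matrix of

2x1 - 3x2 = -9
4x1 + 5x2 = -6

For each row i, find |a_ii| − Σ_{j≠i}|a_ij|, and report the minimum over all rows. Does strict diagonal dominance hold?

-1

row 1: |2| − (3) = -1
row 2: |5| − (4) = 1
minimum over rows = -1 → not strictly diagonally dominant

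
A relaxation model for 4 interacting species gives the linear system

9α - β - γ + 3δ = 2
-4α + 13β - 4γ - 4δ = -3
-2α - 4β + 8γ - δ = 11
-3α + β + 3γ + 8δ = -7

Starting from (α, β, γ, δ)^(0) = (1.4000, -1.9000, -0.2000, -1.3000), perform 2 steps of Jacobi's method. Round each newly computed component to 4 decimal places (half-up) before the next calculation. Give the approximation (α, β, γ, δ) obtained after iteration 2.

Iteration 1:
  α = (2 - (-1)·-1.9000 - (-1)·-0.2000 - (3)·-1.3000) / (9) = 0.4222
  β = (-3 - (-4)·1.4000 - (-4)·-0.2000 - (-4)·-1.3000) / (13) = -0.2615
  γ = (11 - (-2)·1.4000 - (-4)·-1.9000 - (-1)·-1.3000) / (8) = 0.6125
  δ = (-7 - (-3)·1.4000 - (1)·-1.9000 - (3)·-0.2000) / (8) = -0.0375
Iteration 2:
  α = (2 - (-1)·-0.2615 - (-1)·0.6125 - (3)·-0.0375) / (9) = 0.2737
  β = (-3 - (-4)·0.4222 - (-4)·0.6125 - (-4)·-0.0375) / (13) = 0.0761
  γ = (11 - (-2)·0.4222 - (-4)·-0.2615 - (-1)·-0.0375) / (8) = 1.3451
  δ = (-7 - (-3)·0.4222 - (1)·-0.2615 - (3)·0.6125) / (8) = -0.9137

(0.2737, 0.0761, 1.3451, -0.9137)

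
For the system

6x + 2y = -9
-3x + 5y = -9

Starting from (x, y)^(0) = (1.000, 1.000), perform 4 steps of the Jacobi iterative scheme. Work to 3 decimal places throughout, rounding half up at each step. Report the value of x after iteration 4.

Iteration 1:
  x = (-9 - (2)·1.000) / (6) = -1.833
  y = (-9 - (-3)·1.000) / (5) = -1.200
Iteration 2:
  x = (-9 - (2)·-1.200) / (6) = -1.100
  y = (-9 - (-3)·-1.833) / (5) = -2.900
Iteration 3:
  x = (-9 - (2)·-2.900) / (6) = -0.533
  y = (-9 - (-3)·-1.100) / (5) = -2.460
Iteration 4:
  x = (-9 - (2)·-2.460) / (6) = -0.680
  y = (-9 - (-3)·-0.533) / (5) = -2.120

-0.680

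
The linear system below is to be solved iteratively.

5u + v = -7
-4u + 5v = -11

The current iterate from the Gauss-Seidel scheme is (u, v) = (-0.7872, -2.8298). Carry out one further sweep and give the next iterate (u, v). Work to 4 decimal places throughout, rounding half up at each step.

(-0.8340, -2.8672)

One sweep:
  u = (-7 - (1)·-2.8298) / (5) = -0.8340
  v = (-11 - (-4)·-0.8340) / (5) = -2.8672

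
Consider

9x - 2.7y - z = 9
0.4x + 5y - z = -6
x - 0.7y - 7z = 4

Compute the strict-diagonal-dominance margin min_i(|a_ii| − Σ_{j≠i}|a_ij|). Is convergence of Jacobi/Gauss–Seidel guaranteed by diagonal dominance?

3.6

row 1: |9| − (2.7+1) = 5.3
row 2: |5| − (0.4+1) = 3.6
row 3: |-7| − (1+0.7) = 5.3
minimum over rows = 3.6 → strictly diagonally dominant (convergence guaranteed)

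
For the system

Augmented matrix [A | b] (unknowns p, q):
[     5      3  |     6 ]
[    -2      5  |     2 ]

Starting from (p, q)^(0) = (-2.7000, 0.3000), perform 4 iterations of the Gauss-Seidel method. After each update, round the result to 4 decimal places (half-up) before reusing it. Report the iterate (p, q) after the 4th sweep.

(0.7708, 0.7083)

Iteration 1:
  p = (6 - (3)·0.3000) / (5) = 1.0200
  q = (2 - (-2)·1.0200) / (5) = 0.8080
Iteration 2:
  p = (6 - (3)·0.8080) / (5) = 0.7152
  q = (2 - (-2)·0.7152) / (5) = 0.6861
Iteration 3:
  p = (6 - (3)·0.6861) / (5) = 0.7883
  q = (2 - (-2)·0.7883) / (5) = 0.7153
Iteration 4:
  p = (6 - (3)·0.7153) / (5) = 0.7708
  q = (2 - (-2)·0.7708) / (5) = 0.7083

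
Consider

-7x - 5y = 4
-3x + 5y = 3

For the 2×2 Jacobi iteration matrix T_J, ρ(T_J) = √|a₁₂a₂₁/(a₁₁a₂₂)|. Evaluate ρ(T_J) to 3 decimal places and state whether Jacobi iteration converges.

a₁₂a₂₁/(a₁₁a₂₂) = (-5)·(-3) / ((-7)·(5)) = -0.428571
ρ = √|-0.428571| = √0.428571 = 0.655
ρ < 1, so Jacobi converges

0.655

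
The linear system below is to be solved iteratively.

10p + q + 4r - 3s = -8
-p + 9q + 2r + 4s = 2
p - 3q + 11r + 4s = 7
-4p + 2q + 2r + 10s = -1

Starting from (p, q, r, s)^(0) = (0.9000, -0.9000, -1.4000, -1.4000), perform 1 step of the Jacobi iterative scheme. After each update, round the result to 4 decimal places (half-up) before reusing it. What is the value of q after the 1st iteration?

1.2556

Iteration 1:
  p = (-8 - (1)·-0.9000 - (4)·-1.4000 - (-3)·-1.4000) / (10) = -0.5700
  q = (2 - (-1)·0.9000 - (2)·-1.4000 - (4)·-1.4000) / (9) = 1.2556
  r = (7 - (1)·0.9000 - (-3)·-0.9000 - (4)·-1.4000) / (11) = 0.8182
  s = (-1 - (-4)·0.9000 - (2)·-0.9000 - (2)·-1.4000) / (10) = 0.7200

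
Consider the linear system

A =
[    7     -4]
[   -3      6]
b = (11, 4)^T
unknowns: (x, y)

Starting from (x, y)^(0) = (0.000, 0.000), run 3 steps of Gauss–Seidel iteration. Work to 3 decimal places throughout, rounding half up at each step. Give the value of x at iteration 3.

2.638

Iteration 1:
  x = (11 - (-4)·0.000) / (7) = 1.571
  y = (4 - (-3)·1.571) / (6) = 1.452
Iteration 2:
  x = (11 - (-4)·1.452) / (7) = 2.401
  y = (4 - (-3)·2.401) / (6) = 1.867
Iteration 3:
  x = (11 - (-4)·1.867) / (7) = 2.638
  y = (4 - (-3)·2.638) / (6) = 1.986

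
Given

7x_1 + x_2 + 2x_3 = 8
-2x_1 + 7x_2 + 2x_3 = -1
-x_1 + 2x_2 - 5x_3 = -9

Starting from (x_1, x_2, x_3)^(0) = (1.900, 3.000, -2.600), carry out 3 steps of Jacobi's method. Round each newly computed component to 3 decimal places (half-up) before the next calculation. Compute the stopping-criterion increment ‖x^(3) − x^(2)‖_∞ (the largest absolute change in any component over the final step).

0.418

Iteration 1:
  x_1 = (8 - (1)·3.000 - (2)·-2.600) / (7) = 1.457
  x_2 = (-1 - (-2)·1.900 - (2)·-2.600) / (7) = 1.143
  x_3 = (-9 - (-1)·1.900 - (2)·3.000) / (-5) = 2.620
Iteration 2:
  x_1 = (8 - (1)·1.143 - (2)·2.620) / (7) = 0.231
  x_2 = (-1 - (-2)·1.457 - (2)·2.620) / (7) = -0.475
  x_3 = (-9 - (-1)·1.457 - (2)·1.143) / (-5) = 1.966
Iteration 3:
  x_1 = (8 - (1)·-0.475 - (2)·1.966) / (7) = 0.649
  x_2 = (-1 - (-2)·0.231 - (2)·1.966) / (7) = -0.639
  x_3 = (-9 - (-1)·0.231 - (2)·-0.475) / (-5) = 1.564
Change: (0.418, -0.164, -0.402) → max |·| = 0.418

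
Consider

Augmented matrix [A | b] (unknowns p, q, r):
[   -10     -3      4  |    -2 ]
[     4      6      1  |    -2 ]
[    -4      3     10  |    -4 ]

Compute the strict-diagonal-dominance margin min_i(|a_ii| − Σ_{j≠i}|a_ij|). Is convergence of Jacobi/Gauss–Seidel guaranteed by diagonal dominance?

1

row 1: |-10| − (3+4) = 3
row 2: |6| − (4+1) = 1
row 3: |10| − (4+3) = 3
minimum over rows = 1 → strictly diagonally dominant (convergence guaranteed)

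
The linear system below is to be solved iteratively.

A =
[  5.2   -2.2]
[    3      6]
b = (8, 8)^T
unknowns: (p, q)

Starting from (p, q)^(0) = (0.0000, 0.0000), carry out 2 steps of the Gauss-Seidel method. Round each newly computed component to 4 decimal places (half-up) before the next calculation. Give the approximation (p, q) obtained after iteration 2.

Iteration 1:
  p = (8 - (-2.2)·0.0000) / (5.2) = 1.5385
  q = (8 - (3)·1.5385) / (6) = 0.5641
Iteration 2:
  p = (8 - (-2.2)·0.5641) / (5.2) = 1.7771
  q = (8 - (3)·1.7771) / (6) = 0.4448

(1.7771, 0.4448)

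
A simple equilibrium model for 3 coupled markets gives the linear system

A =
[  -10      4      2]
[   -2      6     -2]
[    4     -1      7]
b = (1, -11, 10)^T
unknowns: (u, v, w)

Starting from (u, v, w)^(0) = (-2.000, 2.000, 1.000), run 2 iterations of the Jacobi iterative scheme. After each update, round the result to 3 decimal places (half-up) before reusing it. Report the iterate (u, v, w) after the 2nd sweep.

(-0.395, -0.581, 0.605)

Iteration 1:
  u = (1 - (4)·2.000 - (2)·1.000) / (-10) = 0.900
  v = (-11 - (-2)·-2.000 - (-2)·1.000) / (6) = -2.167
  w = (10 - (4)·-2.000 - (-1)·2.000) / (7) = 2.857
Iteration 2:
  u = (1 - (4)·-2.167 - (2)·2.857) / (-10) = -0.395
  v = (-11 - (-2)·0.900 - (-2)·2.857) / (6) = -0.581
  w = (10 - (4)·0.900 - (-1)·-2.167) / (7) = 0.605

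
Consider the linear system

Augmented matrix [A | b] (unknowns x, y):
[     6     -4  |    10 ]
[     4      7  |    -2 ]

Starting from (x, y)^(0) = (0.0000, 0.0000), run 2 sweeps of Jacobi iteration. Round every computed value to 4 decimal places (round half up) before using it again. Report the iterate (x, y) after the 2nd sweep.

(1.4762, -1.2381)

Iteration 1:
  x = (10 - (-4)·0.0000) / (6) = 1.6667
  y = (-2 - (4)·0.0000) / (7) = -0.2857
Iteration 2:
  x = (10 - (-4)·-0.2857) / (6) = 1.4762
  y = (-2 - (4)·1.6667) / (7) = -1.2381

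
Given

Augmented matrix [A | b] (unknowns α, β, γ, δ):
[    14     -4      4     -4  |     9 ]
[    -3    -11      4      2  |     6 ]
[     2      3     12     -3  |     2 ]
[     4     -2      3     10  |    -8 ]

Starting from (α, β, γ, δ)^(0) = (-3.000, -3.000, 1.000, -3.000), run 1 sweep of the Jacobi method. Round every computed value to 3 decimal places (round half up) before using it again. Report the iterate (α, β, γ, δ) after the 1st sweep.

(-1.357, 0.091, 0.667, -0.500)

Iteration 1:
  α = (9 - (-4)·-3.000 - (4)·1.000 - (-4)·-3.000) / (14) = -1.357
  β = (6 - (-3)·-3.000 - (4)·1.000 - (2)·-3.000) / (-11) = 0.091
  γ = (2 - (2)·-3.000 - (3)·-3.000 - (-3)·-3.000) / (12) = 0.667
  δ = (-8 - (4)·-3.000 - (-2)·-3.000 - (3)·1.000) / (10) = -0.500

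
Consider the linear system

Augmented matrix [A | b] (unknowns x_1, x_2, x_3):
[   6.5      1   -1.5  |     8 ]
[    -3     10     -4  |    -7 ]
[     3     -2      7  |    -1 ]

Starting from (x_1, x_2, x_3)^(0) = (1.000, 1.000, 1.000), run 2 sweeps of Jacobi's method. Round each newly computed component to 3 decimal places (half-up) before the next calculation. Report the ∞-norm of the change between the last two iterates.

0.422

Iteration 1:
  x_1 = (8 - (1)·1.000 - (-1.5)·1.000) / (6.5) = 1.308
  x_2 = (-7 - (-3)·1.000 - (-4)·1.000) / (10) = 0.000
  x_3 = (-1 - (3)·1.000 - (-2)·1.000) / (7) = -0.286
Iteration 2:
  x_1 = (8 - (1)·0.000 - (-1.5)·-0.286) / (6.5) = 1.165
  x_2 = (-7 - (-3)·1.308 - (-4)·-0.286) / (10) = -0.422
  x_3 = (-1 - (3)·1.308 - (-2)·0.000) / (7) = -0.703
Change: (-0.143, -0.422, -0.417) → max |·| = 0.422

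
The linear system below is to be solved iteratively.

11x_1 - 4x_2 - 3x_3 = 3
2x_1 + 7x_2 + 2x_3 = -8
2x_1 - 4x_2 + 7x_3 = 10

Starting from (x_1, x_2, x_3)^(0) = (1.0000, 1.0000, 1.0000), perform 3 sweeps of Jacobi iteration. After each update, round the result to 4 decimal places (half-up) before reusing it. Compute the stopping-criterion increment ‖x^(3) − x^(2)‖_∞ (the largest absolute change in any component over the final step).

0.6621

Iteration 1:
  x_1 = (3 - (-4)·1.0000 - (-3)·1.0000) / (11) = 0.9091
  x_2 = (-8 - (2)·1.0000 - (2)·1.0000) / (7) = -1.7143
  x_3 = (10 - (2)·1.0000 - (-4)·1.0000) / (7) = 1.7143
Iteration 2:
  x_1 = (3 - (-4)·-1.7143 - (-3)·1.7143) / (11) = 0.1169
  x_2 = (-8 - (2)·0.9091 - (2)·1.7143) / (7) = -1.8924
  x_3 = (10 - (2)·0.9091 - (-4)·-1.7143) / (7) = 0.1892
Iteration 3:
  x_1 = (3 - (-4)·-1.8924 - (-3)·0.1892) / (11) = -0.3638
  x_2 = (-8 - (2)·0.1169 - (2)·0.1892) / (7) = -1.2303
  x_3 = (10 - (2)·0.1169 - (-4)·-1.8924) / (7) = 0.3138
Change: (-0.4807, 0.6621, 0.1246) → max |·| = 0.6621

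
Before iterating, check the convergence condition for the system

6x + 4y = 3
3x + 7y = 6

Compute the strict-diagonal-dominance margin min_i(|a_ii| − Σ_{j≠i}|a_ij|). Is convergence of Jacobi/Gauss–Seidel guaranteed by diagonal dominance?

2

row 1: |6| − (4) = 2
row 2: |7| − (3) = 4
minimum over rows = 2 → strictly diagonally dominant (convergence guaranteed)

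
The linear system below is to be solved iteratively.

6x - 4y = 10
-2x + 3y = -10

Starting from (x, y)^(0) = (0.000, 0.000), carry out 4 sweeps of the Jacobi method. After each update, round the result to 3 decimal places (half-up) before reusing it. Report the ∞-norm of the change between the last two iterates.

Iteration 1:
  x = (10 - (-4)·0.000) / (6) = 1.667
  y = (-10 - (-2)·0.000) / (3) = -3.333
Iteration 2:
  x = (10 - (-4)·-3.333) / (6) = -0.555
  y = (-10 - (-2)·1.667) / (3) = -2.222
Iteration 3:
  x = (10 - (-4)·-2.222) / (6) = 0.185
  y = (-10 - (-2)·-0.555) / (3) = -3.703
Iteration 4:
  x = (10 - (-4)·-3.703) / (6) = -0.802
  y = (-10 - (-2)·0.185) / (3) = -3.210
Change: (-0.987, 0.493) → max |·| = 0.987

0.987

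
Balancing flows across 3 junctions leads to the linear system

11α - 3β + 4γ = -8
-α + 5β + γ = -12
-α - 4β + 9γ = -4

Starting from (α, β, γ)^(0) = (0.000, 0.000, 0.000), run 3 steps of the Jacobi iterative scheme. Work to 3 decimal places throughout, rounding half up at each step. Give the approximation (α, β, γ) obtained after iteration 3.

Iteration 1:
  α = (-8 - (-3)·0.000 - (4)·0.000) / (11) = -0.727
  β = (-12 - (-1)·0.000 - (1)·0.000) / (5) = -2.400
  γ = (-4 - (-1)·0.000 - (-4)·0.000) / (9) = -0.444
Iteration 2:
  α = (-8 - (-3)·-2.400 - (4)·-0.444) / (11) = -1.220
  β = (-12 - (-1)·-0.727 - (1)·-0.444) / (5) = -2.457
  γ = (-4 - (-1)·-0.727 - (-4)·-2.400) / (9) = -1.592
Iteration 3:
  α = (-8 - (-3)·-2.457 - (4)·-1.592) / (11) = -0.818
  β = (-12 - (-1)·-1.220 - (1)·-1.592) / (5) = -2.326
  γ = (-4 - (-1)·-1.220 - (-4)·-2.457) / (9) = -1.672

(-0.818, -2.326, -1.672)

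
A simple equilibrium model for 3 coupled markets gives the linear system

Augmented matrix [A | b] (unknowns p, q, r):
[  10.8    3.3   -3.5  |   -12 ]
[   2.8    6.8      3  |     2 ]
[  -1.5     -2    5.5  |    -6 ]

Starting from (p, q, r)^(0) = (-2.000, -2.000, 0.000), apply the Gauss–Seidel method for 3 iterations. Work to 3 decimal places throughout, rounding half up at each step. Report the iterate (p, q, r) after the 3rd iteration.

(-1.872, 1.512, -1.052)

Iteration 1:
  p = (-12 - (3.3)·-2.000 - (-3.5)·0.000) / (10.8) = -0.500
  q = (2 - (2.8)·-0.500 - (3)·0.000) / (6.8) = 0.500
  r = (-6 - (-1.5)·-0.500 - (-2)·0.500) / (5.5) = -1.045
Iteration 2:
  p = (-12 - (3.3)·0.500 - (-3.5)·-1.045) / (10.8) = -1.603
  q = (2 - (2.8)·-1.603 - (3)·-1.045) / (6.8) = 1.415
  r = (-6 - (-1.5)·-1.603 - (-2)·1.415) / (5.5) = -1.014
Iteration 3:
  p = (-12 - (3.3)·1.415 - (-3.5)·-1.014) / (10.8) = -1.872
  q = (2 - (2.8)·-1.872 - (3)·-1.014) / (6.8) = 1.512
  r = (-6 - (-1.5)·-1.872 - (-2)·1.512) / (5.5) = -1.052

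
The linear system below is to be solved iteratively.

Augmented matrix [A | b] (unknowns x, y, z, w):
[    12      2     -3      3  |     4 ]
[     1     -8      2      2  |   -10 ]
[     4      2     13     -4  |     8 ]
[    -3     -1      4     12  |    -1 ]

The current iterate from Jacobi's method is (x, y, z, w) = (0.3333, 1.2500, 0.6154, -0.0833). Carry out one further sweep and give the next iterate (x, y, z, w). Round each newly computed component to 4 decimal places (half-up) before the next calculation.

One sweep:
  x = (4 - (2)·1.2500 - (-3)·0.6154 - (3)·-0.0833) / (12) = 0.2997
  y = (-10 - (1)·0.3333 - (2)·0.6154 - (2)·-0.0833) / (-8) = 1.4247
  z = (8 - (4)·0.3333 - (2)·1.2500 - (-4)·-0.0833) / (13) = 0.2949
  w = (-1 - (-3)·0.3333 - (-1)·1.2500 - (4)·0.6154) / (12) = -0.1010

(0.2997, 1.4247, 0.2949, -0.1010)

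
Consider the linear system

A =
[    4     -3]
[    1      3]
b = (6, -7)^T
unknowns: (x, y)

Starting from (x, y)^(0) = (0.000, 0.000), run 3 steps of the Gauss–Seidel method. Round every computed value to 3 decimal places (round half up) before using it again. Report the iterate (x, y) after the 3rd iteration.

Iteration 1:
  x = (6 - (-3)·0.000) / (4) = 1.500
  y = (-7 - (1)·1.500) / (3) = -2.833
Iteration 2:
  x = (6 - (-3)·-2.833) / (4) = -0.625
  y = (-7 - (1)·-0.625) / (3) = -2.125
Iteration 3:
  x = (6 - (-3)·-2.125) / (4) = -0.094
  y = (-7 - (1)·-0.094) / (3) = -2.302

(-0.094, -2.302)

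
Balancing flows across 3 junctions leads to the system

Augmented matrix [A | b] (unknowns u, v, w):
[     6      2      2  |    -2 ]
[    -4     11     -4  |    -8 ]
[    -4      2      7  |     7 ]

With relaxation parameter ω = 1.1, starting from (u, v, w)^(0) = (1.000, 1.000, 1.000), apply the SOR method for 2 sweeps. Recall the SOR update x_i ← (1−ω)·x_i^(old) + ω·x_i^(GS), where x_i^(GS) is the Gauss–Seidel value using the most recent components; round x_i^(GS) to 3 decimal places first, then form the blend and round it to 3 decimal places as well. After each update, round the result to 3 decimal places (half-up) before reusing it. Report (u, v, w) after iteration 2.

Iteration 1:
  u: GS value = (-2 - (2)·1.000 - (2)·1.000) / (6) = -1.000;  u ← (1−ω)·1.000 + ω·-1.000 = -1.200
  v: GS value = (-8 - (-4)·-1.200 - (-4)·1.000) / (11) = -0.800;  v ← (1−ω)·1.000 + ω·-0.800 = -0.980
  w: GS value = (7 - (-4)·-1.200 - (2)·-0.980) / (7) = 0.594;  w ← (1−ω)·1.000 + ω·0.594 = 0.553
Iteration 2:
  u: GS value = (-2 - (2)·-0.980 - (2)·0.553) / (6) = -0.191;  u ← (1−ω)·-1.200 + ω·-0.191 = -0.090
  v: GS value = (-8 - (-4)·-0.090 - (-4)·0.553) / (11) = -0.559;  v ← (1−ω)·-0.980 + ω·-0.559 = -0.517
  w: GS value = (7 - (-4)·-0.090 - (2)·-0.517) / (7) = 1.096;  w ← (1−ω)·0.553 + ω·1.096 = 1.150

(-0.090, -0.517, 1.150)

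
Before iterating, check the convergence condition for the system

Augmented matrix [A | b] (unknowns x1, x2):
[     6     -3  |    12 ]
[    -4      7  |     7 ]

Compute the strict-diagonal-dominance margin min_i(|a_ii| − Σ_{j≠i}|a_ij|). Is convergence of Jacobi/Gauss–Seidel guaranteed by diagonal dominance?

3

row 1: |6| − (3) = 3
row 2: |7| − (4) = 3
minimum over rows = 3 → strictly diagonally dominant (convergence guaranteed)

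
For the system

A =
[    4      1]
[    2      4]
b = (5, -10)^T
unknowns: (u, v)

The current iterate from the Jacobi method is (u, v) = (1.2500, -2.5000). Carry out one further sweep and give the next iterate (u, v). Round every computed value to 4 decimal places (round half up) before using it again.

(1.8750, -3.1250)

One sweep:
  u = (5 - (1)·-2.5000) / (4) = 1.8750
  v = (-10 - (2)·1.2500) / (4) = -3.1250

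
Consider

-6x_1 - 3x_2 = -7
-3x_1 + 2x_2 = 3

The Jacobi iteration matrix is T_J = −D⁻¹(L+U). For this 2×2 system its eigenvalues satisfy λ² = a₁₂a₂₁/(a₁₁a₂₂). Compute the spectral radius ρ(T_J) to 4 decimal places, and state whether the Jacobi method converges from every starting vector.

a₁₂a₂₁/(a₁₁a₂₂) = (-3)·(-3) / ((-6)·(2)) = -0.750000
ρ = √|-0.750000| = √0.750000 = 0.8660
ρ < 1, so Jacobi converges

0.8660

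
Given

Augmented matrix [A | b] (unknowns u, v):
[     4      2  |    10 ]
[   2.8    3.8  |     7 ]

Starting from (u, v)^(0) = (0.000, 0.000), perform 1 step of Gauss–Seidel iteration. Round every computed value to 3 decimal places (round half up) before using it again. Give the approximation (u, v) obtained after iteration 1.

(2.500, 0.000)

Iteration 1:
  u = (10 - (2)·0.000) / (4) = 2.500
  v = (7 - (2.8)·2.500) / (3.8) = 0.000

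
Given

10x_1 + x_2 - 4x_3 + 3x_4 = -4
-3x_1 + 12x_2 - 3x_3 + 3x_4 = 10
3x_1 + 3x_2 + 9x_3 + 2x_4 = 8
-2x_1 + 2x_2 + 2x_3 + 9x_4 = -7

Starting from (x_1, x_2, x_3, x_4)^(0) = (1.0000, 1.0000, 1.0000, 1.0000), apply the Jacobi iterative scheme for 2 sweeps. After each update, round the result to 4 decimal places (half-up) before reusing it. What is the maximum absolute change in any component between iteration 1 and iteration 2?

0.8833

Iteration 1:
  x_1 = (-4 - (1)·1.0000 - (-4)·1.0000 - (3)·1.0000) / (10) = -0.4000
  x_2 = (10 - (-3)·1.0000 - (-3)·1.0000 - (3)·1.0000) / (12) = 1.0833
  x_3 = (8 - (3)·1.0000 - (3)·1.0000 - (2)·1.0000) / (9) = 0.0000
  x_4 = (-7 - (-2)·1.0000 - (2)·1.0000 - (2)·1.0000) / (9) = -1.0000
Iteration 2:
  x_1 = (-4 - (1)·1.0833 - (-4)·0.0000 - (3)·-1.0000) / (10) = -0.2083
  x_2 = (10 - (-3)·-0.4000 - (-3)·0.0000 - (3)·-1.0000) / (12) = 0.9833
  x_3 = (8 - (3)·-0.4000 - (3)·1.0833 - (2)·-1.0000) / (9) = 0.8833
  x_4 = (-7 - (-2)·-0.4000 - (2)·1.0833 - (2)·0.0000) / (9) = -1.1074
Change: (0.1917, -0.1000, 0.8833, -0.1074) → max |·| = 0.8833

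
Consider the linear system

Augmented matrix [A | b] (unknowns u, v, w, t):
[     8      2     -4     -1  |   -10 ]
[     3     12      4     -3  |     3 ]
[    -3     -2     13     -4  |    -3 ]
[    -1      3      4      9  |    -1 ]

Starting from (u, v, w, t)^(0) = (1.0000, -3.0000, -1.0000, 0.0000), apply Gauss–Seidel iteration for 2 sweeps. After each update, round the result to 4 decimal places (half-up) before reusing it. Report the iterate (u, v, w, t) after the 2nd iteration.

Iteration 1:
  u = (-10 - (2)·-3.0000 - (-4)·-1.0000 - (-1)·0.0000) / (8) = -1.0000
  v = (3 - (3)·-1.0000 - (4)·-1.0000 - (-3)·0.0000) / (12) = 0.8333
  w = (-3 - (-3)·-1.0000 - (-2)·0.8333 - (-4)·0.0000) / (13) = -0.3333
  t = (-1 - (-1)·-1.0000 - (3)·0.8333 - (4)·-0.3333) / (9) = -0.3519
Iteration 2:
  u = (-10 - (2)·0.8333 - (-4)·-0.3333 - (-1)·-0.3519) / (8) = -1.6690
  v = (3 - (3)·-1.6690 - (4)·-0.3333 - (-3)·-0.3519) / (12) = 0.6904
  w = (-3 - (-3)·-1.6690 - (-2)·0.6904 - (-4)·-0.3519) / (13) = -0.6180
  t = (-1 - (-1)·-1.6690 - (3)·0.6904 - (4)·-0.6180) / (9) = -0.2520

(-1.6690, 0.6904, -0.6180, -0.2520)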